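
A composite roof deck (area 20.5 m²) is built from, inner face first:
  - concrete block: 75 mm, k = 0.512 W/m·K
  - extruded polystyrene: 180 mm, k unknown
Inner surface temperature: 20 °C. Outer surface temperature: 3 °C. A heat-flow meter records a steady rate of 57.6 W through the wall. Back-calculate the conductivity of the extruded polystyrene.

k ≈ 0.0305 W/(m·K)

Thermal resistances in series:
R_concrete block = L/(kA) = 0.075/(0.512×20.5) = 0.007146 K/W
Sum of known resistances R_other = 0.007146 K/W
Total R = ΔT/Q = 17/57.6 = 0.2951 K/W
R_extruded polystyrene = R_total − R_other = 0.288 K/W
k = L/(R·A) = 0.18/(0.288×20.5)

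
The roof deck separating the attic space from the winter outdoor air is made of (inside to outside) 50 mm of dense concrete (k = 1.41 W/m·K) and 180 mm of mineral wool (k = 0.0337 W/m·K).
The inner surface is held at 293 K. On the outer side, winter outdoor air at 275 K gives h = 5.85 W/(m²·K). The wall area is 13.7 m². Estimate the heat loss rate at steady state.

Thermal resistances in series:
R_dense concrete = L/(kA) = 0.05/(1.41×13.7) = 0.002588 K/W
R_mineral wool = L/(kA) = 0.18/(0.0337×13.7) = 0.3899 K/W
R_outer film = 1/(h_o·A) = 1/(5.85×13.7) = 0.01248 K/W
R_total = 0.4049 K/W
Q = ΔT / R_total = 18 / 0.4049

Q ≈ 44.5 W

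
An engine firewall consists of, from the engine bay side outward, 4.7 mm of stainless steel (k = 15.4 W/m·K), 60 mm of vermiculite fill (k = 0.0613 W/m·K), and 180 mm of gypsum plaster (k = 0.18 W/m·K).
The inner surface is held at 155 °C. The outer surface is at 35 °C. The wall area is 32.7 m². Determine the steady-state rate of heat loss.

Thermal resistances in series:
R_stainless steel = L/(kA) = 0.0047/(15.4×32.7) = 9.333×10^-6 K/W
R_vermiculite fill = L/(kA) = 0.06/(0.0613×32.7) = 0.02993 K/W
R_gypsum plaster = L/(kA) = 0.18/(0.18×32.7) = 0.03058 K/W
R_total = 0.06052 K/W
Q = ΔT / R_total = 120 / 0.06052

Q ≈ 1980 W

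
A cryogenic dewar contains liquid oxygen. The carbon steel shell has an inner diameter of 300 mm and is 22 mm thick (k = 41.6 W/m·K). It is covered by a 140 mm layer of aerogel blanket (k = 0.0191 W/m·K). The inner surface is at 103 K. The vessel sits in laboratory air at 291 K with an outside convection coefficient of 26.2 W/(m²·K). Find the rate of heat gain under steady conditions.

Q ≈ 17.2 W

Radial (spherical) resistances in series:
R_carbon steel shell = (1/0.15 − 1/0.172)/(4π×41.6) = 0.001631 K/W
R_aerogel blanket = (1/0.172 − 1/0.312)/(4π×0.0191) = 10.87 K/W
R_outer film = 1/(h·4πr_o²) = 1/(26.2×4π×0.312²) = 0.0312 K/W
R_total = 10.9 K/W
Q = ΔT/R_total = 188/10.9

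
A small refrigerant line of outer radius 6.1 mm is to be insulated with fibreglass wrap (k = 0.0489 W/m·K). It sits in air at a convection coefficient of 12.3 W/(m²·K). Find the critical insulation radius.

For a cylinder r_cr = k/h = 0.0489/12.3
r_cr = 3.98 mm; since the bare radius (6.1 mm) is above r_cr, any added insulation will reduce heat loss.

r_cr ≈ 3.98 mm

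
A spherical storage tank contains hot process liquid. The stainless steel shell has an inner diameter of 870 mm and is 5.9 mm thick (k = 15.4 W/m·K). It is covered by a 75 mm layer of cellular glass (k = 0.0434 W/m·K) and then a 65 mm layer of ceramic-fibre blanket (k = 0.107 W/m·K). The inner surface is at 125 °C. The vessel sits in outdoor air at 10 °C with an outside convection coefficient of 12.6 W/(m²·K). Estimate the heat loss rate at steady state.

Spherical conduction: R = (1/r_in − 1/r_out)/(4πk) per layer; series-sum.
R_stainless steel shell = (1/0.435 − 1/0.4409)/(4π×15.4) = 1.59×10^-4 K/W
R_cellular glass = (1/0.4409 − 1/0.5159)/(4π×0.0434) = 0.6046 K/W
R_ceramic-fibre blanket = (1/0.5159 − 1/0.5809)/(4π×0.107) = 0.1613 K/W
R_outer film = 1/(h·4πr_o²) = 1/(12.6×4π×0.5809²) = 0.01872 K/W
R_total = 0.7848 K/W
Q = ΔT/R_total = 115/0.7848

Q ≈ 147 W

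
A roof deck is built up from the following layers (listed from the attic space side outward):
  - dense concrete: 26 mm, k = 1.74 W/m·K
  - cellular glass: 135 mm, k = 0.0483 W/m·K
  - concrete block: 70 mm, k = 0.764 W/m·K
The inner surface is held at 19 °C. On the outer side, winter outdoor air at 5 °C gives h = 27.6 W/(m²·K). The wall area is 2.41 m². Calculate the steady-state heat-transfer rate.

Thermal resistances in series:
R_dense concrete = L/(kA) = 0.026/(1.74×2.41) = 0.0062 K/W
R_cellular glass = L/(kA) = 0.135/(0.0483×2.41) = 1.16 K/W
R_concrete block = L/(kA) = 0.07/(0.764×2.41) = 0.03802 K/W
R_outer film = 1/(h_o·A) = 1/(27.6×2.41) = 0.01503 K/W
R_total = 1.219 K/W
Q = ΔT / R_total = 14 / 1.219

Q ≈ 11.5 W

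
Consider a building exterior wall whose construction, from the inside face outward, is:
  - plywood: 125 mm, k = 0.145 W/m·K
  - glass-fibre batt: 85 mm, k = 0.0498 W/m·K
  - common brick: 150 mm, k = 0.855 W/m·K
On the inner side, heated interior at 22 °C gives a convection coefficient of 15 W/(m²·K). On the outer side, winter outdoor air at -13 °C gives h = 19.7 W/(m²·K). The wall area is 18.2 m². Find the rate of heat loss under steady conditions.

Q ≈ 223 W

Thermal resistances in series:
R_inner film = 1/(h_i·A) = 1/(15×18.2) = 0.003663 K/W
R_plywood = L/(kA) = 0.125/(0.145×18.2) = 0.04737 K/W
R_glass-fibre batt = L/(kA) = 0.085/(0.0498×18.2) = 0.09378 K/W
R_common brick = L/(kA) = 0.15/(0.855×18.2) = 0.009639 K/W
R_outer film = 1/(h_o·A) = 1/(19.7×18.2) = 0.002789 K/W
R_total = 0.1572 K/W
Q = ΔT / R_total = 35 / 0.1572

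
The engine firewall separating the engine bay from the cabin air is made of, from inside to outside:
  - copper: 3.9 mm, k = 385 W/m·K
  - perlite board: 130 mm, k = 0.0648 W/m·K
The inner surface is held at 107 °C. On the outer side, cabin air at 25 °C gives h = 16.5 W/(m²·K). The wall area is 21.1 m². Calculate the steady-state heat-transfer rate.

Q ≈ 837 W

Model the wall as resistances in series:
R_copper = L/(kA) = 0.0039/(385×21.1) = 4.801×10^-7 K/W
R_perlite board = L/(kA) = 0.13/(0.0648×21.1) = 0.09508 K/W
R_outer film = 1/(h_o·A) = 1/(16.5×21.1) = 0.002872 K/W
R_total = 0.09795 K/W
Q = ΔT / R_total = 82 / 0.09795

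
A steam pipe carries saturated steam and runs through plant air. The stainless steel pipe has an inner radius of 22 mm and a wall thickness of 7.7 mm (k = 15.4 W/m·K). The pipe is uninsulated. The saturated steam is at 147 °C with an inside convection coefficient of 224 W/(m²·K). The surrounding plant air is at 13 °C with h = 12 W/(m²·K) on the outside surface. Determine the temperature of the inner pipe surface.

For a radial system each layer contributes R = ln(r_out/r_in)/(2πkL); films add R = 1/(hA).
R_inner film = 1/(h_i·2πr₁L) = 1/(224×2π×0.022×1) = 0.0323 K/W
R_stainless steel pipe wall = ln(29.7/22)/(2π×15.4×1) = 0.003102 K/W
R_outer film = 1/(h_o·2πr_oL) = 1/(12×2π×0.0297×1) = 0.4466 K/W
R_total = 0.482 K/W
Q = ΔT/R_total = 134/0.482
Q = 278 W/m
T_interface = T_inner − Q·ΣR(inner→interface) = 147 − 278×0.0323

T ≈ 138 °C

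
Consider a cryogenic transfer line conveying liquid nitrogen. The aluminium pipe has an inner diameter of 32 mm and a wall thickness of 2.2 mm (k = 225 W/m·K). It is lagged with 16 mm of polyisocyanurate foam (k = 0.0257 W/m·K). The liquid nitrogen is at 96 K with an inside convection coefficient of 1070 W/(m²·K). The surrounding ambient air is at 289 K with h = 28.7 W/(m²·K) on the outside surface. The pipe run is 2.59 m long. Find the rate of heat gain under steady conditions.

Radial resistances (cylindrical: R_cond = ln(r_o/r_i)/(2πkL), R_conv = 1/(h·2πrL)):
R_inner film = 1/(h_i·2πr₁L) = 1/(1070×2π×0.016×2.59) = 0.003589 K/W
R_aluminium pipe wall = ln(18.2/16)/(2π×225×2.59) = 3.519×10^-5 K/W
R_polyisocyanurate foam = ln(34.2/18.2)/(2π×0.0257×2.59) = 1.508 K/W
R_outer film = 1/(h_o·2πr_oL) = 1/(28.7×2π×0.0342×2.59) = 0.06261 K/W
R_total = 1.575 K/W
Q = ΔT/R_total = 193/1.575

Q ≈ 123 W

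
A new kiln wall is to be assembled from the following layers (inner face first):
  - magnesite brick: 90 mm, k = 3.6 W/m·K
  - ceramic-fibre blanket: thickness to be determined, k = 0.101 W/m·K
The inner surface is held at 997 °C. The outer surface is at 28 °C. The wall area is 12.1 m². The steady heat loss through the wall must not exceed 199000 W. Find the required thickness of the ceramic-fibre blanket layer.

Model the wall as resistances in series:
R_magnesite brick = L/(kA) = 0.09/(3.6×12.1) = 0.002066 K/W
Sum of the known resistances R_other = 0.002066 K/W
Required total resistance R_tot = ΔT/Q_allow = 969/199000 = 0.004869 K/W
R_ceramic-fibre blanket = R_tot − R_other = 0.002803 K/W
L = R·k·A = 0.002803×0.101×12.1

L ≈ 3.43 mm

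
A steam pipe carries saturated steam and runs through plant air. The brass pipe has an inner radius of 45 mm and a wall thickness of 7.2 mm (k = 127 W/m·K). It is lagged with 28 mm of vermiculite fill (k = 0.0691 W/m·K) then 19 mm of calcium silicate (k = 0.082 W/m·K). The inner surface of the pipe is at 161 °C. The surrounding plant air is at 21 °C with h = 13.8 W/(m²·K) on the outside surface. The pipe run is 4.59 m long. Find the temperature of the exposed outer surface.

T ≈ 31.7 °C

Per-layer cylindrical resistances, series-summed:
R_brass pipe wall = ln(52.2/45)/(2π×127×4.59) = 4.052×10^-5 K/W
R_vermiculite fill = ln(80.2/52.2)/(2π×0.0691×4.59) = 0.2155 K/W
R_calcium silicate = ln(99.2/80.2)/(2π×0.082×4.59) = 0.08991 K/W
R_outer film = 1/(h_o·2πr_oL) = 1/(13.8×2π×0.0992×4.59) = 0.02533 K/W
R_total = 0.3308 K/W
Q = ΔT/R_total = 140/0.3308
Q = 423 W
T_interface = T_inner − Q·ΣR(inner→interface) = 161 − 423×0.3054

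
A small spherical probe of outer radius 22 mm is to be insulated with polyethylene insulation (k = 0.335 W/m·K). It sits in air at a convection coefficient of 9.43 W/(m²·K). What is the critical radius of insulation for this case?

r_cr ≈ 71 mm

For a sphere r_cr = 2k/h = 2×0.335/9.43
r_cr = 71 mm; since the bare radius (22 mm) is below r_cr, adding a thin layer of insulation will *increase* heat loss.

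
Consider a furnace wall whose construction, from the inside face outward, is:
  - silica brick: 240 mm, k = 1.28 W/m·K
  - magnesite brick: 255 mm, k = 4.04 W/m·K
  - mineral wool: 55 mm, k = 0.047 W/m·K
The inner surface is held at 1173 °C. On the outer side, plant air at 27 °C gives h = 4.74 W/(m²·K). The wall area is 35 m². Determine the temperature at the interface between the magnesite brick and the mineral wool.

T ≈ 997 °C

Series thermal resistances:
R_silica brick = L/(kA) = 0.24/(1.28×35) = 0.005357 K/W
R_magnesite brick = L/(kA) = 0.255/(4.04×35) = 0.001803 K/W
R_mineral wool = L/(kA) = 0.055/(0.047×35) = 0.03343 K/W
R_outer film = 1/(h_o·A) = 1/(4.74×35) = 0.006028 K/W
R_total = 0.04662 K/W;  Q = ΔT/R_total = 1146/0.04662 = 24580 W
T_interface = T_inner − Q·ΣR(inner→interface) = 1173 − 24600×0.007161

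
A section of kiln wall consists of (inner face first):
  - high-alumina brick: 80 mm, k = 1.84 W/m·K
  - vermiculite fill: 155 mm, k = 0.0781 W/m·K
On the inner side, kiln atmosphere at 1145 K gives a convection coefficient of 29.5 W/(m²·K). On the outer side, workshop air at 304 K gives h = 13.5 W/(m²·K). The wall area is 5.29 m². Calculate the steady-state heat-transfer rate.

Q ≈ 2080 W

Series thermal resistances:
R_inner film = 1/(h_i·A) = 1/(29.5×5.29) = 0.006408 K/W
R_high-alumina brick = L/(kA) = 0.08/(1.84×5.29) = 0.008219 K/W
R_vermiculite fill = L/(kA) = 0.155/(0.0781×5.29) = 0.3752 K/W
R_outer film = 1/(h_o·A) = 1/(13.5×5.29) = 0.014 K/W
R_total = 0.4038 K/W
Q = ΔT / R_total = 841 / 0.4038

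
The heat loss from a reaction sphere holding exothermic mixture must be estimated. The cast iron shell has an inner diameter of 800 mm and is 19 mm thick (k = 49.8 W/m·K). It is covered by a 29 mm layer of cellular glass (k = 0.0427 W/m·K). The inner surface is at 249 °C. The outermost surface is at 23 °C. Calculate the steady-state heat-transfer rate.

Q ≈ 784 W

For a spherical shell R = (1/r₁ − 1/r₂)/(4πk); film R = 1/(h·4πr²). In series:
R_cast iron shell = (1/0.4 − 1/0.419)/(4π×49.8) = 1.812×10^-4 K/W
R_cellular glass = (1/0.419 − 1/0.448)/(4π×0.0427) = 0.2879 K/W
R_total = 0.2881 K/W
Q = ΔT/R_total = 226/0.2881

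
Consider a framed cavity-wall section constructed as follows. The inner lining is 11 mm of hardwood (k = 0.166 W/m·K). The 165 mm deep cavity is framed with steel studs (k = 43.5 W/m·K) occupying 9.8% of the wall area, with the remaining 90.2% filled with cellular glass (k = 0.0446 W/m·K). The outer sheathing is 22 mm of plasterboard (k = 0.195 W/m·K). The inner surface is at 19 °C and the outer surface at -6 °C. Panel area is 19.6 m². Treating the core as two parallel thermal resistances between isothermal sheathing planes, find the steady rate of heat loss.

Sheathing layers in series; stud and cavity paths in parallel between them.
R_inner = 0.011/(0.166×19.6) = 0.003381 K/W
R_stud  = 0.165/(43.5×0.098×19.6) = 0.001975 K/W
R_cav   = 0.165/(0.0446×0.902×19.6) = 0.2093 K/W
1/R_core = 1/R_stud + 1/R_cav → R_core = 0.001956 K/W
R_outer = 0.022/(0.195×19.6) = 0.005756 K/W
R_total = 0.01109 K/W
Q = ΔT/R_total = 25/0.01109

Q ≈ 2250 W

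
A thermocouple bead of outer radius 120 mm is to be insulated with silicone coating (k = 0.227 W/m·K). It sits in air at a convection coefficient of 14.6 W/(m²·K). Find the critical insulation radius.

r_cr ≈ 31.1 mm

For a sphere r_cr = 2k/h = 2×0.227/14.6
r_cr = 31.1 mm; since the bare radius (120 mm) is above r_cr, any added insulation will reduce heat loss.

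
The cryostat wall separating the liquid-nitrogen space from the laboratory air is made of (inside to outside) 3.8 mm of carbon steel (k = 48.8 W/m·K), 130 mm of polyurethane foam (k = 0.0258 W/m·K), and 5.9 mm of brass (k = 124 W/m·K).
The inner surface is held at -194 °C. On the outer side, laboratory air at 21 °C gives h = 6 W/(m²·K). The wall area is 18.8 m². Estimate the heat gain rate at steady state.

Q ≈ 776 W

Treating each layer as a thermal resistance in series:
R_carbon steel = L/(kA) = 0.0038/(48.8×18.8) = 4.142×10^-6 K/W
R_polyurethane foam = L/(kA) = 0.13/(0.0258×18.8) = 0.268 K/W
R_brass = L/(kA) = 0.0059/(124×18.8) = 2.531×10^-6 K/W
R_outer film = 1/(h_o·A) = 1/(6×18.8) = 0.008865 K/W
R_total = 0.2769 K/W
Q = ΔT / R_total = 215 / 0.2769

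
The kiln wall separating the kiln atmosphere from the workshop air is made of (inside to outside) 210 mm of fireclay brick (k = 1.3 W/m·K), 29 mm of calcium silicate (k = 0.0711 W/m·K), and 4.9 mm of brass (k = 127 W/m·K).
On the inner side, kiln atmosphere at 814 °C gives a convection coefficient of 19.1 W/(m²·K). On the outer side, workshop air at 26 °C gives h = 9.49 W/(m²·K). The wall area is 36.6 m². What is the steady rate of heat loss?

Model the wall as resistances in series:
R_inner film = 1/(h_i·A) = 1/(19.1×36.6) = 0.00143 K/W
R_fireclay brick = L/(kA) = 0.21/(1.3×36.6) = 0.004414 K/W
R_calcium silicate = L/(kA) = 0.029/(0.0711×36.6) = 0.01114 K/W
R_brass = L/(kA) = 0.0049/(127×36.6) = 1.054×10^-6 K/W
R_outer film = 1/(h_o·A) = 1/(9.49×36.6) = 0.002879 K/W
R_total = 0.01987 K/W
Q = ΔT / R_total = 788 / 0.01987

Q ≈ 39700 W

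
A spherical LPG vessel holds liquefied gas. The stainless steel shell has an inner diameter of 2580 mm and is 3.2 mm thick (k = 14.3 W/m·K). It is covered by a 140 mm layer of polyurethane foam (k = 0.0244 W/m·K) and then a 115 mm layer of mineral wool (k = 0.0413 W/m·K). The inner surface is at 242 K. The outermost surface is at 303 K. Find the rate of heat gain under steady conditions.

Q ≈ 176 W

For a spherical shell R = (1/r₁ − 1/r₂)/(4πk); film R = 1/(h·4πr²). In series:
R_stainless steel shell = (1/1.29 − 1/1.2932)/(4π×14.3) = 1.067×10^-5 K/W
R_polyurethane foam = (1/1.2932 − 1/1.4332)/(4π×0.0244) = 0.2464 K/W
R_mineral wool = (1/1.4332 − 1/1.5482)/(4π×0.0413) = 0.09986 K/W
R_total = 0.3462 K/W
Q = ΔT/R_total = 61/0.3462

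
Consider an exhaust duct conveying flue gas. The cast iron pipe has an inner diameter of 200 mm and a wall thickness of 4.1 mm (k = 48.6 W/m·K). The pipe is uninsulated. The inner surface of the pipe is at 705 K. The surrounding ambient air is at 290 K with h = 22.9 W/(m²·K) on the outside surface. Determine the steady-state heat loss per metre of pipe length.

Per-layer cylindrical resistances, series-summed:
R_cast iron pipe wall = ln(104.1/100)/(2π×48.6×1) = 1.316×10^-4 K/W
R_outer film = 1/(h_o·2πr_oL) = 1/(22.9×2π×0.1041×1) = 0.06676 K/W
R_total = 0.06689 K/W
Q = ΔT/R_total = 415/0.06689

q′ ≈ 6200 W/m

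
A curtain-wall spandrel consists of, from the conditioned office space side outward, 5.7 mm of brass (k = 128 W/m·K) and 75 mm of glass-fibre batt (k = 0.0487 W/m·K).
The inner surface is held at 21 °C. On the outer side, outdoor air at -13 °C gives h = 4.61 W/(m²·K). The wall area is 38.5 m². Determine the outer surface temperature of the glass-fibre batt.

T ≈ -8.8 °C

Model the wall as resistances in series:
R_brass = L/(kA) = 0.0057/(128×38.5) = 1.157×10^-6 K/W
R_glass-fibre batt = L/(kA) = 0.075/(0.0487×38.5) = 0.04 K/W
R_outer film = 1/(h_o·A) = 1/(4.61×38.5) = 0.005634 K/W
R_total = 0.04564 K/W;  Q = ΔT/R_total = 34/0.04564 = 745 W
T_interface = T_inner − Q·ΣR(inner→interface) = 21 − 745×0.04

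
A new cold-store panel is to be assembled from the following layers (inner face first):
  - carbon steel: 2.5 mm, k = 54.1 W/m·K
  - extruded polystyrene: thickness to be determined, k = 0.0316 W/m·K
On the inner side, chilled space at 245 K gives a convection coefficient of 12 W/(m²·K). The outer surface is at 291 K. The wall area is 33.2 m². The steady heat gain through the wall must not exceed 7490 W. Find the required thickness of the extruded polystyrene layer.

L ≈ 3.81 mm

Thermal resistances in series:
R_inner film = 1/(h_i·A) = 1/(12×33.2) = 0.00251 K/W
R_carbon steel = L/(kA) = 0.0025/(54.1×33.2) = 1.392×10^-6 K/W
Sum of the known resistances R_other = 0.002511 K/W
Required total resistance R_tot = ΔT/Q_allow = 46/7490 = 0.006142 K/W
R_extruded polystyrene = R_tot − R_other = 0.00363 K/W
L = R·k·A = 0.00363×0.0316×33.2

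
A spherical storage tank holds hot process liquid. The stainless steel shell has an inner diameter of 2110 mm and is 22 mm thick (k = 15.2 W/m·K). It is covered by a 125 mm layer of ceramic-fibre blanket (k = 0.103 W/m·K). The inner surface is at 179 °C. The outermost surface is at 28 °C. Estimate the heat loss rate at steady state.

Spherical conduction: R = (1/r_in − 1/r_out)/(4πk) per layer; series-sum.
R_stainless steel shell = (1/1.055 − 1/1.077)/(4π×15.2) = 1.014×10^-4 K/W
R_ceramic-fibre blanket = (1/1.077 − 1/1.202)/(4π×0.103) = 0.0746 K/W
R_total = 0.0747 K/W
Q = ΔT/R_total = 151/0.0747

Q ≈ 2020 W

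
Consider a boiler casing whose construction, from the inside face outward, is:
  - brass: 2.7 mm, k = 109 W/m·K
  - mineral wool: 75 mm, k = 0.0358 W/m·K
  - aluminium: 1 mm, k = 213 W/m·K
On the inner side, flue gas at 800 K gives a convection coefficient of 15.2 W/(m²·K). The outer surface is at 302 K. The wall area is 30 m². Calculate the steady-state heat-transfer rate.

Model the wall as resistances in series:
R_inner film = 1/(h_i·A) = 1/(15.2×30) = 0.002193 K/W
R_brass = L/(kA) = 0.0027/(109×30) = 8.257×10^-7 K/W
R_mineral wool = L/(kA) = 0.075/(0.0358×30) = 0.06983 K/W
R_aluminium = L/(kA) = 0.001/(213×30) = 1.565×10^-7 K/W
R_total = 0.07203 K/W
Q = ΔT / R_total = 498 / 0.07203

Q ≈ 6910 W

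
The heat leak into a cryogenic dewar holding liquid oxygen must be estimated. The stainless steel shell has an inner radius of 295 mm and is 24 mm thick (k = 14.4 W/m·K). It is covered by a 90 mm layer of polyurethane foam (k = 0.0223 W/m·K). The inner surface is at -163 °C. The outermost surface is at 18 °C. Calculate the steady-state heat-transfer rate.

Q ≈ 73.5 W

Spherical conduction: R = (1/r_in − 1/r_out)/(4πk) per layer; series-sum.
R_stainless steel shell = (1/0.295 − 1/0.319)/(4π×14.4) = 0.001409 K/W
R_polyurethane foam = (1/0.319 − 1/0.409)/(4π×0.0223) = 2.462 K/W
R_total = 2.463 K/W
Q = ΔT/R_total = 181/2.463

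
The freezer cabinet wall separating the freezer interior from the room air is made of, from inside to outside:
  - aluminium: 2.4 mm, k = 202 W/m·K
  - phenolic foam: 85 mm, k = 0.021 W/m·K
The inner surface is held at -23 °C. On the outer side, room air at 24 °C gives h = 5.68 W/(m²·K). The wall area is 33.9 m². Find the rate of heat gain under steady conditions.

Model the wall as resistances in series:
R_aluminium = L/(kA) = 0.0024/(202×33.9) = 3.505×10^-7 K/W
R_phenolic foam = L/(kA) = 0.085/(0.021×33.9) = 0.1194 K/W
R_outer film = 1/(h_o·A) = 1/(5.68×33.9) = 0.005193 K/W
R_total = 0.1246 K/W
Q = ΔT / R_total = 47 / 0.1246

Q ≈ 377 W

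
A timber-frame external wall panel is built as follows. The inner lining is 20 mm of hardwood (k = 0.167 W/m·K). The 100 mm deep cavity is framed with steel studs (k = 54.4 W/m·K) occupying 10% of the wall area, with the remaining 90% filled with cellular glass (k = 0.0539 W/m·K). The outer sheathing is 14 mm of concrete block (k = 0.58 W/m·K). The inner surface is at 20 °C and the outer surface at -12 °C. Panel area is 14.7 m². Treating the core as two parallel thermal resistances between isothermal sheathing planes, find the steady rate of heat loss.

Q ≈ 2900 W

Sheathing layers in series; stud and cavity paths in parallel between them.
R_inner = 0.02/(0.167×14.7) = 0.008147 K/W
R_stud  = 0.1/(54.4×0.1×14.7) = 0.001251 K/W
R_cav   = 0.1/(0.0539×0.9×14.7) = 0.1402 K/W
1/R_core = 1/R_stud + 1/R_cav → R_core = 0.001239 K/W
R_outer = 0.014/(0.58×14.7) = 0.001642 K/W
R_total = 0.01103 K/W
Q = ΔT/R_total = 32/0.01103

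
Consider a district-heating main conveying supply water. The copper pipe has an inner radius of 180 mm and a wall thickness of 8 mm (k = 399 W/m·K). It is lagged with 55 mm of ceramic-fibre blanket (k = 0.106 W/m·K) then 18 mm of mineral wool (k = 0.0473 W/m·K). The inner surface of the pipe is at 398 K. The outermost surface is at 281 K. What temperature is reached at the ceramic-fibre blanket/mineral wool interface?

T ≈ 326 K

For a radial system each layer contributes R = ln(r_out/r_in)/(2πkL); films add R = 1/(hA).
R_copper pipe wall = ln(188/180)/(2π×399×1) = 1.735×10^-5 K/W
R_ceramic-fibre blanket = ln(243/188)/(2π×0.106×1) = 0.3853 K/W
R_mineral wool = ln(261/243)/(2π×0.0473×1) = 0.2404 K/W
R_total = 0.6258 K/W
Q = ΔT/R_total = 117/0.6258
Q = 187 W/m
T_interface = T_inner − Q·ΣR(inner→interface) = 398 − 187×0.3853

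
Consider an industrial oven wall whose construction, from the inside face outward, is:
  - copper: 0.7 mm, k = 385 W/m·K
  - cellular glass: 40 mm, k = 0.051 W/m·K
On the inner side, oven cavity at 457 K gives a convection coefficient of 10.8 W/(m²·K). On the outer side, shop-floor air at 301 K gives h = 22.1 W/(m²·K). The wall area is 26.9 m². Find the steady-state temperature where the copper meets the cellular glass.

Treating each layer as a thermal resistance in series:
R_inner film = 1/(h_i·A) = 1/(10.8×26.9) = 0.003442 K/W
R_copper = L/(kA) = 0.0007/(385×26.9) = 6.759×10^-8 K/W
R_cellular glass = L/(kA) = 0.04/(0.051×26.9) = 0.02916 K/W
R_outer film = 1/(h_o·A) = 1/(22.1×26.9) = 0.001682 K/W
R_total = 0.03428 K/W;  Q = ΔT/R_total = 156/0.03428 = 4551 W
T_interface = T_inner − Q·ΣR(inner→interface) = 457 − 4550×0.003442

T ≈ 441 K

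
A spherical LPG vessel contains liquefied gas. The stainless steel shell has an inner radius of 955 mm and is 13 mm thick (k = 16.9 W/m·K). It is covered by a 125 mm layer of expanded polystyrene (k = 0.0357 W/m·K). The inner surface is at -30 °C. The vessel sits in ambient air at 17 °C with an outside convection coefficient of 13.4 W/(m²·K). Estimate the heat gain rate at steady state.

Each spherical layer contributes R = (1/r_i − 1/r_o)/(4πk):
R_stainless steel shell = (1/0.955 − 1/0.968)/(4π×16.9) = 6.622×10^-5 K/W
R_expanded polystyrene = (1/0.968 − 1/1.093)/(4π×0.0357) = 0.2634 K/W
R_outer film = 1/(h·4πr_o²) = 1/(13.4×4π×1.093²) = 0.004971 K/W
R_total = 0.2684 K/W
Q = ΔT/R_total = 47/0.2684

Q ≈ 175 W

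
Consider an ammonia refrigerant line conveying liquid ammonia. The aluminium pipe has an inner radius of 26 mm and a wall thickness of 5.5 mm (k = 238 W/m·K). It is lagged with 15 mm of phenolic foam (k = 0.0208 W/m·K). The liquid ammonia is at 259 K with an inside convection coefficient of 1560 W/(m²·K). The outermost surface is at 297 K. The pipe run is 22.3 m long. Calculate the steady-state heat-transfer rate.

Q ≈ 284 W

Radial resistances (cylindrical: R_cond = ln(r_o/r_i)/(2πkL), R_conv = 1/(h·2πrL)):
R_inner film = 1/(h_i·2πr₁L) = 1/(1560×2π×0.026×22.3) = 1.76×10^-4 K/W
R_aluminium pipe wall = ln(31.5/26)/(2π×238×22.3) = 5.754×10^-6 K/W
R_phenolic foam = ln(46.5/31.5)/(2π×0.0208×22.3) = 0.1336 K/W
R_total = 0.1338 K/W
Q = ΔT/R_total = 38/0.1338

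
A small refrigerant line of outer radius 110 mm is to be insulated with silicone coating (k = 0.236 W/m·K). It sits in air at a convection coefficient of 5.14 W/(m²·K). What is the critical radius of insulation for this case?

r_cr ≈ 45.9 mm

For a cylinder r_cr = k/h = 0.236/5.14
r_cr = 45.9 mm; since the bare radius (110 mm) is above r_cr, any added insulation will reduce heat loss.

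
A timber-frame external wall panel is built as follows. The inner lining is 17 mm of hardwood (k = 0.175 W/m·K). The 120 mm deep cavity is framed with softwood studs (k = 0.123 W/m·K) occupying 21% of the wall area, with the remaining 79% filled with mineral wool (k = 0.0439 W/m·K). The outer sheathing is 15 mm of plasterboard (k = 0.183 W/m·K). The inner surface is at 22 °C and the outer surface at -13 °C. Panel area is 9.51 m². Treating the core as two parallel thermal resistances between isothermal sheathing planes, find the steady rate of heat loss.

Sheathing layers in series; stud and cavity paths in parallel between them.
R_inner = 0.017/(0.175×9.51) = 0.01021 K/W
R_stud  = 0.12/(0.123×0.21×9.51) = 0.4885 K/W
R_cav   = 0.12/(0.0439×0.79×9.51) = 0.3638 K/W
1/R_core = 1/R_stud + 1/R_cav → R_core = 0.2085 K/W
R_outer = 0.015/(0.183×9.51) = 0.008619 K/W
R_total = 0.2274 K/W
Q = ΔT/R_total = 35/0.2274

Q ≈ 154 W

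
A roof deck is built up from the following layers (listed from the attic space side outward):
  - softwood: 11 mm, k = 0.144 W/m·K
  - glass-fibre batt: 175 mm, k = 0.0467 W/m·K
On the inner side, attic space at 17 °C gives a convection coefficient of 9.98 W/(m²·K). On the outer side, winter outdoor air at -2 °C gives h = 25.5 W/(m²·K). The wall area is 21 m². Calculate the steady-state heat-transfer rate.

Q ≈ 101 W

Treating each layer as a thermal resistance in series:
R_inner film = 1/(h_i·A) = 1/(9.98×21) = 0.004771 K/W
R_softwood = L/(kA) = 0.011/(0.144×21) = 0.003638 K/W
R_glass-fibre batt = L/(kA) = 0.175/(0.0467×21) = 0.1784 K/W
R_outer film = 1/(h_o·A) = 1/(25.5×21) = 0.001867 K/W
R_total = 0.1887 K/W
Q = ΔT / R_total = 19 / 0.1887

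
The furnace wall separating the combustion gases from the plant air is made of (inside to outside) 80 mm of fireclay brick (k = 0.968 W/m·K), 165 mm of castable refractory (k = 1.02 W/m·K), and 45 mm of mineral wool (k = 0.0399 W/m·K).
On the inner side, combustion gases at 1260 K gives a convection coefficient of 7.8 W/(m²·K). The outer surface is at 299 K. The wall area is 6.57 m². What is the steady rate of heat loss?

Q ≈ 4210 W

Treating each layer as a thermal resistance in series:
R_inner film = 1/(h_i·A) = 1/(7.8×6.57) = 0.01951 K/W
R_fireclay brick = L/(kA) = 0.08/(0.968×6.57) = 0.01258 K/W
R_castable refractory = L/(kA) = 0.165/(1.02×6.57) = 0.02462 K/W
R_mineral wool = L/(kA) = 0.045/(0.0399×6.57) = 0.1717 K/W
R_total = 0.2284 K/W
Q = ΔT / R_total = 961 / 0.2284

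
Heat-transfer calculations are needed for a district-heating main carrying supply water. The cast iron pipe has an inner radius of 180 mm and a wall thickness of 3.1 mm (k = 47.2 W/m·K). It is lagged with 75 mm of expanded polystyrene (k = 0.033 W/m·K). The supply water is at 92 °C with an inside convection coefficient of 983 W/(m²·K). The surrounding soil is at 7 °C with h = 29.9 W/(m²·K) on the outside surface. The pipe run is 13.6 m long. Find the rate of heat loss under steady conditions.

Q ≈ 689 W

Radial resistances (cylindrical: R_cond = ln(r_o/r_i)/(2πkL), R_conv = 1/(h·2πrL)):
R_inner film = 1/(h_i·2πr₁L) = 1/(983×2π×0.18×13.6) = 6.614×10^-5 K/W
R_cast iron pipe wall = ln(183.1/180)/(2π×47.2×13.6) = 4.234×10^-6 K/W
R_expanded polystyrene = ln(258.1/183.1)/(2π×0.033×13.6) = 0.1217 K/W
R_outer film = 1/(h_o·2πr_oL) = 1/(29.9×2π×0.2581×13.6) = 0.001516 K/W
R_total = 0.1233 K/W
Q = ΔT/R_total = 85/0.1233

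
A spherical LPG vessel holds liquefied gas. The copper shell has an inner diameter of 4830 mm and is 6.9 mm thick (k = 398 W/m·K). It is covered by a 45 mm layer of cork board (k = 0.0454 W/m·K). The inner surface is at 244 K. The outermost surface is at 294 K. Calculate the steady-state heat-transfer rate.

Q ≈ 3790 W

For a spherical shell R = (1/r₁ − 1/r₂)/(4πk); film R = 1/(h·4πr²). In series:
R_copper shell = (1/2.415 − 1/2.4219)/(4π×398) = 2.359×10^-7 K/W
R_cork board = (1/2.4219 − 1/2.4669)/(4π×0.0454) = 0.0132 K/W
R_total = 0.0132 K/W
Q = ΔT/R_total = 50/0.0132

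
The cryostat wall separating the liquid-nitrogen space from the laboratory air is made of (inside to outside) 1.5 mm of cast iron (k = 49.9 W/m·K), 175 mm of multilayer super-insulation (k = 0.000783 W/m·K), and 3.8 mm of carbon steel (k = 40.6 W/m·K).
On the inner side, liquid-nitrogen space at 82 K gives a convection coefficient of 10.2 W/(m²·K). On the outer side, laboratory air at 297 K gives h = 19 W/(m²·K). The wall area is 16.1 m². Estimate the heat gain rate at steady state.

Q ≈ 15.5 W

Using the resistance-network approach (series):
R_inner film = 1/(h_i·A) = 1/(10.2×16.1) = 0.006089 K/W
R_cast iron = L/(kA) = 0.0015/(49.9×16.1) = 1.867×10^-6 K/W
R_multilayer super-insulation = L/(kA) = 0.175/(0.000783×16.1) = 13.88 K/W
R_carbon steel = L/(kA) = 0.0038/(40.6×16.1) = 5.813×10^-6 K/W
R_outer film = 1/(h_o·A) = 1/(19×16.1) = 0.003269 K/W
R_total = 13.89 K/W
Q = ΔT / R_total = 215 / 13.89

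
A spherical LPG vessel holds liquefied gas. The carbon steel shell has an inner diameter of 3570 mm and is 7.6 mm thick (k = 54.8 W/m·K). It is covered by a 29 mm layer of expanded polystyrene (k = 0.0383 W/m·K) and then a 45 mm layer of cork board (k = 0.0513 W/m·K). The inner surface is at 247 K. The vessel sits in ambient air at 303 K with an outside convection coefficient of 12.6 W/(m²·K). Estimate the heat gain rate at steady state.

Each spherical layer contributes R = (1/r_i − 1/r_o)/(4πk):
R_carbon steel shell = (1/1.785 − 1/1.7926)/(4π×54.8) = 3.449×10^-6 K/W
R_expanded polystyrene = (1/1.7926 − 1/1.8216)/(4π×0.0383) = 0.01845 K/W
R_cork board = (1/1.8216 − 1/1.8666)/(4π×0.0513) = 0.02053 K/W
R_outer film = 1/(h·4πr_o²) = 1/(12.6×4π×1.8666²) = 0.001813 K/W
R_total = 0.0408 K/W
Q = ΔT/R_total = 56/0.0408

Q ≈ 1370 W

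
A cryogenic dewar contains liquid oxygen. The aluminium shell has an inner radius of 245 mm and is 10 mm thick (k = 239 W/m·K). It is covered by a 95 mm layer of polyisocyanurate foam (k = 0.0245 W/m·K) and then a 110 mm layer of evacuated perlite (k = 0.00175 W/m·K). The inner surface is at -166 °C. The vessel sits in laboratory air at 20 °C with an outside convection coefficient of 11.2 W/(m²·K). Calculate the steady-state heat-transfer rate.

Q ≈ 5.38 W

Each spherical layer contributes R = (1/r_i − 1/r_o)/(4πk):
R_aluminium shell = (1/0.245 − 1/0.255)/(4π×239) = 5.329×10^-5 K/W
R_polyisocyanurate foam = (1/0.255 − 1/0.35)/(4π×0.0245) = 3.457 K/W
R_evacuated perlite = (1/0.35 − 1/0.46)/(4π×0.00175) = 31.07 K/W
R_outer film = 1/(h·4πr_o²) = 1/(11.2×4π×0.46²) = 0.03358 K/W
R_total = 34.56 K/W
Q = ΔT/R_total = 186/34.56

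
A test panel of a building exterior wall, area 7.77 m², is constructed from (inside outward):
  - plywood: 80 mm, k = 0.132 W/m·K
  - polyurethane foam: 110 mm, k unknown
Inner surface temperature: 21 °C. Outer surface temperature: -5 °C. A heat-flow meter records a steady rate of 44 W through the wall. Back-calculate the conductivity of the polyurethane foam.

Thermal resistances in series:
R_plywood = L/(kA) = 0.08/(0.132×7.77) = 0.078 K/W
Sum of known resistances R_other = 0.078 K/W
Total R = ΔT/Q = 26/44 = 0.5909 K/W
R_polyurethane foam = R_total − R_other = 0.5129 K/W
k = L/(R·A) = 0.11/(0.5129×7.77)

k ≈ 0.0276 W/(m·K)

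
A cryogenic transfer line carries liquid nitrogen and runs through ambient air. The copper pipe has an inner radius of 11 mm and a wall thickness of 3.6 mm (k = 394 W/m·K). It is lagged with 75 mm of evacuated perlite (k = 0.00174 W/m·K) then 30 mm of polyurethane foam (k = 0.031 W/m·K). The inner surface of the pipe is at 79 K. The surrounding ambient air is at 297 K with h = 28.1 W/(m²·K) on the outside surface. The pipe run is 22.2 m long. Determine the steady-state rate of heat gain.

Q ≈ 28.9 W

Radial resistances (cylindrical: R_cond = ln(r_o/r_i)/(2πkL), R_conv = 1/(h·2πrL)):
R_copper pipe wall = ln(14.6/11)/(2π×394×22.2) = 5.152×10^-6 K/W
R_evacuated perlite = ln(89.6/14.6)/(2π×0.00174×22.2) = 7.475 K/W
R_polyurethane foam = ln(119.6/89.6)/(2π×0.031×22.2) = 0.06679 K/W
R_outer film = 1/(h_o·2πr_oL) = 1/(28.1×2π×0.1196×22.2) = 0.002133 K/W
R_total = 7.544 K/W
Q = ΔT/R_total = 218/7.544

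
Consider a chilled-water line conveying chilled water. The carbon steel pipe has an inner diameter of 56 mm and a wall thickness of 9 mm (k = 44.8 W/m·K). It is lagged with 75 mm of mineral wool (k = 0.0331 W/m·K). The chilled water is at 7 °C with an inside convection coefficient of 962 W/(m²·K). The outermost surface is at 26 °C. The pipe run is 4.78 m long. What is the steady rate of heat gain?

Q ≈ 17 W

Per-layer cylindrical resistances, series-summed:
R_inner film = 1/(h_i·2πr₁L) = 1/(962×2π×0.028×4.78) = 0.001236 K/W
R_carbon steel pipe wall = ln(37/28)/(2π×44.8×4.78) = 2.071×10^-4 K/W
R_mineral wool = ln(112/37)/(2π×0.0331×4.78) = 1.114 K/W
R_total = 1.116 K/W
Q = ΔT/R_total = 19/1.116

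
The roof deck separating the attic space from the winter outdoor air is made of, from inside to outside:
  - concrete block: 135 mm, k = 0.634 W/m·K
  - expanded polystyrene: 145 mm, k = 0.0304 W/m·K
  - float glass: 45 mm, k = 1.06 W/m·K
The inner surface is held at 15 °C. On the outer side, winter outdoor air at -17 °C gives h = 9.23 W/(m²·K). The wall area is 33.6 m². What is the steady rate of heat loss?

Q ≈ 209 W

Treating each layer as a thermal resistance in series:
R_concrete block = L/(kA) = 0.135/(0.634×33.6) = 0.006337 K/W
R_expanded polystyrene = L/(kA) = 0.145/(0.0304×33.6) = 0.142 K/W
R_float glass = L/(kA) = 0.045/(1.06×33.6) = 0.001263 K/W
R_outer film = 1/(h_o·A) = 1/(9.23×33.6) = 0.003224 K/W
R_total = 0.1528 K/W
Q = ΔT / R_total = 32 / 0.1528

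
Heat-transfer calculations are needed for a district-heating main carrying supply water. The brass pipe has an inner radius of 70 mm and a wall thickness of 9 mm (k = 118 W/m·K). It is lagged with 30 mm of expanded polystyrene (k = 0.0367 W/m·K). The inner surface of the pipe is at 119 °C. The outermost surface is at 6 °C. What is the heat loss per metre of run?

Radial resistances (cylindrical: R_cond = ln(r_o/r_i)/(2πkL), R_conv = 1/(h·2πrL)):
R_brass pipe wall = ln(79/70)/(2π×118×1) = 1.631×10^-4 K/W
R_expanded polystyrene = ln(109/79)/(2π×0.0367×1) = 1.396 K/W
R_total = 1.396 K/W
Q = ΔT/R_total = 113/1.396

q′ ≈ 80.9 W/m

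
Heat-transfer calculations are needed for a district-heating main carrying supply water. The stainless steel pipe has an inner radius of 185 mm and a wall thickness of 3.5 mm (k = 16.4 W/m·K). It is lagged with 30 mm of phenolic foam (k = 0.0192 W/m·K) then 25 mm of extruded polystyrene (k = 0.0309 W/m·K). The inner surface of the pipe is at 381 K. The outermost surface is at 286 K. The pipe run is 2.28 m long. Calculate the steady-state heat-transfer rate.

Q ≈ 122 W

Radial resistances (cylindrical: R_cond = ln(r_o/r_i)/(2πkL), R_conv = 1/(h·2πrL)):
R_stainless steel pipe wall = ln(188.5/185)/(2π×16.4×2.28) = 7.977×10^-5 K/W
R_phenolic foam = ln(218.5/188.5)/(2π×0.0192×2.28) = 0.5369 K/W
R_extruded polystyrene = ln(243.5/218.5)/(2π×0.0309×2.28) = 0.2447 K/W
R_total = 0.7817 K/W
Q = ΔT/R_total = 95/0.7817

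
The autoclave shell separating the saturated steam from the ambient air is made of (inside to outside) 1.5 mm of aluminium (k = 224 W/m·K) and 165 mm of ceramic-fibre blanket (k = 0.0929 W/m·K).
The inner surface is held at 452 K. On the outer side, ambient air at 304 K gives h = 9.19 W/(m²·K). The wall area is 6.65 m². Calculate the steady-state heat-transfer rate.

Series thermal resistances:
R_aluminium = L/(kA) = 0.0015/(224×6.65) = 1.007×10^-6 K/W
R_ceramic-fibre blanket = L/(kA) = 0.165/(0.0929×6.65) = 0.2671 K/W
R_outer film = 1/(h_o·A) = 1/(9.19×6.65) = 0.01636 K/W
R_total = 0.2834 K/W
Q = ΔT / R_total = 148 / 0.2834

Q ≈ 522 W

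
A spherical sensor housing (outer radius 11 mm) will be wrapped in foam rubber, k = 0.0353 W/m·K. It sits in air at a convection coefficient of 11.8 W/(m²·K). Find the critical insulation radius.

For a sphere r_cr = 2k/h = 2×0.0353/11.8
r_cr = 5.98 mm; since the bare radius (11 mm) is above r_cr, any added insulation will reduce heat loss.

r_cr ≈ 5.98 mm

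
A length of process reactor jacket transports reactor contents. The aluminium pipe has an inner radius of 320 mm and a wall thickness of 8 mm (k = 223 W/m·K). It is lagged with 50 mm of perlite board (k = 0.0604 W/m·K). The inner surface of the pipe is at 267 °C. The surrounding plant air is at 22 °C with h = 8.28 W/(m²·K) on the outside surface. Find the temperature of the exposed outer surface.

T ≈ 51.3 °C

For a radial system each layer contributes R = ln(r_out/r_in)/(2πkL); films add R = 1/(hA).
R_aluminium pipe wall = ln(328/320)/(2π×223×1) = 1.762×10^-5 K/W
R_perlite board = ln(378/328)/(2π×0.0604×1) = 0.3739 K/W
R_outer film = 1/(h_o·2πr_oL) = 1/(8.28×2π×0.378×1) = 0.05085 K/W
R_total = 0.4247 K/W
Q = ΔT/R_total = 245/0.4247
Q = 577 W/m
T_interface = T_inner − Q·ΣR(inner→interface) = 267 − 577×0.3739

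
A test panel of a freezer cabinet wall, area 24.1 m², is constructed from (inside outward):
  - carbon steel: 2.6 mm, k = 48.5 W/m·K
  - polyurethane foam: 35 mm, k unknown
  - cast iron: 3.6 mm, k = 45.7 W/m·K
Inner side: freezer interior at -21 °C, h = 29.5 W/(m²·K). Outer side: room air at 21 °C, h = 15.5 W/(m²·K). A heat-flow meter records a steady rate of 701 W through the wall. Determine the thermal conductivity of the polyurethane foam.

Thermal resistances in series:
R_inner film = 1/(h_i·A) = 1/(29.5×24.1) = 0.001407 K/W
R_carbon steel = L/(kA) = 0.0026/(48.5×24.1) = 2.224×10^-6 K/W
R_cast iron = L/(kA) = 0.0036/(45.7×24.1) = 3.269×10^-6 K/W
R_outer film = 1/(h_o·A) = 1/(15.5×24.1) = 0.002677 K/W
Sum of known resistances R_other = 0.004089 K/W
Total R = ΔT/Q = 42/701 = 0.05991 K/W
R_polyurethane foam = R_total − R_other = 0.05583 K/W
k = L/(R·A) = 0.035/(0.05583×24.1)

k ≈ 0.026 W/(m·K)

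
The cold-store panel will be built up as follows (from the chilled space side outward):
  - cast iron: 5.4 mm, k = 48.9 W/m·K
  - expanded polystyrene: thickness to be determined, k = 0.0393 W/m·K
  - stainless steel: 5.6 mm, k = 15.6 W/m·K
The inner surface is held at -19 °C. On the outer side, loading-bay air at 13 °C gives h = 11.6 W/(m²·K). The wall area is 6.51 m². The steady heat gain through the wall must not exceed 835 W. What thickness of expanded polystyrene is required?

Model the wall as resistances in series:
R_cast iron = L/(kA) = 0.0054/(48.9×6.51) = 1.696×10^-5 K/W
R_stainless steel = L/(kA) = 0.0056/(15.6×6.51) = 5.514×10^-5 K/W
R_outer film = 1/(h_o·A) = 1/(11.6×6.51) = 0.01324 K/W
Sum of the known resistances R_other = 0.01331 K/W
Required total resistance R_tot = ΔT/Q_allow = 32/835 = 0.03832 K/W
R_expanded polystyrene = R_tot − R_other = 0.02501 K/W
L = R·k·A = 0.02501×0.0393×6.51

L ≈ 6.4 mm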